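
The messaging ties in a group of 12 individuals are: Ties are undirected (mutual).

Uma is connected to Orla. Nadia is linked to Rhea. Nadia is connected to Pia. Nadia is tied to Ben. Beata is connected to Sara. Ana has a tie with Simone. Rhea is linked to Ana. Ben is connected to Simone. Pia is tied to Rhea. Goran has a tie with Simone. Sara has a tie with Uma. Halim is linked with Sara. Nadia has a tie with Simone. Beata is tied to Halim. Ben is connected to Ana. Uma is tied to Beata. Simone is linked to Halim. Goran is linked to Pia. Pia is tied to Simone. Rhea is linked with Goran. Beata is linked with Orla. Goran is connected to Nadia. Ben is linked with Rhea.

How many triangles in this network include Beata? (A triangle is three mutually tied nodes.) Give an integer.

3

Beata's neighbors: Halim, Orla, Sara, and Uma.
Neighbor pairs that are themselves tied: Beata–Halim–Sara; Beata–Orla–Uma; Beata–Sara–Uma. Each forms one triangle with Beata, for 3 in total.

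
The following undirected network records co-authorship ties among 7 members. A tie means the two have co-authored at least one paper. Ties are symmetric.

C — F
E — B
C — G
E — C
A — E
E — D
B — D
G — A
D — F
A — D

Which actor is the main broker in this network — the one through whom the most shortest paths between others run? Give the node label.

D

Unnormalized betweenness of each node: A:13/6, B:0, C:7/3, D:10/3, E:19/6, F:1/2, G:1/2.
D has the largest value, 10/3, making it the main broker — the node through which the most shortest paths run.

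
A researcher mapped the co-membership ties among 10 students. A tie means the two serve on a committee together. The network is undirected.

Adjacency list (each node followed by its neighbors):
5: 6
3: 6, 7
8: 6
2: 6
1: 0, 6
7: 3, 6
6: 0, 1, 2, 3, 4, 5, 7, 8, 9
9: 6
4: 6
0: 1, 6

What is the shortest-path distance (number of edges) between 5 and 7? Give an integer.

One shortest route is 5 – 6 – 7, which uses 2 edges, and 5 and 7 are not directly tied, so nothing shorter exists. So d(5,7) = 2.

2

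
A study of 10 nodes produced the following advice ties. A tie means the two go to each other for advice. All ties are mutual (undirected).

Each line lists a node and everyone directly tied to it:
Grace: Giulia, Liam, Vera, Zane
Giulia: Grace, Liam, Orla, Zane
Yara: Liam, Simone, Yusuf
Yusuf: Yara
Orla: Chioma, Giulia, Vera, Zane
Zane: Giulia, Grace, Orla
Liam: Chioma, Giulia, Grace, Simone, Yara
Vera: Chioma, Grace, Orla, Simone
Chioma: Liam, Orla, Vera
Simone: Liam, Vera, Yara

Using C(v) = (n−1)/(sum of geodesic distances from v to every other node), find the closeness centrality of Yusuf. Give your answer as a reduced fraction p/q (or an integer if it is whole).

9/25

Distances from Yusuf: Chioma:3, Giulia:3, Grace:3, Liam:2, Orla:4, Simone:2, Vera:3, Yara:1, Zane:4. Sum = 25.
n = 10, so closeness = 9/25.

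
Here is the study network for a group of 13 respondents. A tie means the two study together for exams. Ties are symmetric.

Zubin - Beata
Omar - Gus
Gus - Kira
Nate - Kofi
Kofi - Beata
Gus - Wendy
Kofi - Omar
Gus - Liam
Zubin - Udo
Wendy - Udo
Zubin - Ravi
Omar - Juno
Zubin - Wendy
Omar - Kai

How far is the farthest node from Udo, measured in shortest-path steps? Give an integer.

4

Distances from Udo: Beata:2, Gus:2, Juno:4, Kai:4, Kira:3, Kofi:3, Liam:3, Nate:4, Omar:3, Ravi:2, Wendy:1, Zubin:1.
The largest is 4 (to Kai, Juno, and Nate), so the eccentricity of Udo is 4.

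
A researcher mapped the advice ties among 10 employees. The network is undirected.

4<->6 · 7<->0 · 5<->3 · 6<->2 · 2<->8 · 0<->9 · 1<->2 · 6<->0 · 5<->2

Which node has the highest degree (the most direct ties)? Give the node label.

Degrees — 0:3, 1:1, 2:4, 3:1, 4:1, 5:2, 6:3, 7:1, 8:1, 9:1.
The maximum is 4, attained only by 2.

2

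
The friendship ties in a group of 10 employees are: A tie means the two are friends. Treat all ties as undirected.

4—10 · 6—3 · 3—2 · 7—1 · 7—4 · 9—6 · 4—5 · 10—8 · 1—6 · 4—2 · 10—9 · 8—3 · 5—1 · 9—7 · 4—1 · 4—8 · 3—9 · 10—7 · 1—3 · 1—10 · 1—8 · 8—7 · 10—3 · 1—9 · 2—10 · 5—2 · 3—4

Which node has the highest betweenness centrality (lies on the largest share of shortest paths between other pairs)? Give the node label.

1

Unnormalized betweenness of each node: 1:31/5, 2:2/3, 3:47/12, 4:59/20, 5:1/4, 6:0, 7:1/2, 8:1/5, 9:31/30, 10:137/60.
1 has the largest value, 31/5, making it the main broker — the node through which the most shortest paths run.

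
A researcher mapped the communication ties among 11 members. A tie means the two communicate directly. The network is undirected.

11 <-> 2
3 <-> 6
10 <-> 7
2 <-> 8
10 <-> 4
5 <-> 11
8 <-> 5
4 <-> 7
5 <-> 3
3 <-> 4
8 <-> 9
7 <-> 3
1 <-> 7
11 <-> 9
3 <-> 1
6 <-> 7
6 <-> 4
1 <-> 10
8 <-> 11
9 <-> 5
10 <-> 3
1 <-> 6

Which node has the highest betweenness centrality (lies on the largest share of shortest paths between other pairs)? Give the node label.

3

Unnormalized betweenness of each node: 1:1/4, 2:0, 3:51/2, 4:1/4, 5:24, 6:1/4, 7:1/2, 8:4, 9:0, 10:1/4, 11:4.
3 has the largest value, 51/2, making it the main broker — the node through which the most shortest paths run.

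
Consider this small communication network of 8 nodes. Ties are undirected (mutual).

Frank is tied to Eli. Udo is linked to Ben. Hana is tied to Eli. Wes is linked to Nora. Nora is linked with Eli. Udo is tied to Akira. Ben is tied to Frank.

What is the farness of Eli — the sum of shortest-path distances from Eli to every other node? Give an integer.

14

Distances from Eli: Akira:4, Ben:2, Frank:1, Hana:1, Nora:1, Udo:3, Wes:2.
Sum = 4 + 2 + 1 + 1 + 1 + 3 + 2 = 14.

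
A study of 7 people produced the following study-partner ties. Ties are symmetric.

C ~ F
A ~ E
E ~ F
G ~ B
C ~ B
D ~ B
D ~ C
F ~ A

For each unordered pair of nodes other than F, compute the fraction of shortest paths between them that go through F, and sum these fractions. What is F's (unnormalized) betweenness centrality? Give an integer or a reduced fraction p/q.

Pairs whose geodesics pass through F — E–D: 1; E–C: 1; E–B: 1; E–G: 1; A–D: 1; A–C: 1; A–B: 1; A–G: 1.
All other pairs contribute 0.
Summing the contributions gives betweenness(F) = 8.

8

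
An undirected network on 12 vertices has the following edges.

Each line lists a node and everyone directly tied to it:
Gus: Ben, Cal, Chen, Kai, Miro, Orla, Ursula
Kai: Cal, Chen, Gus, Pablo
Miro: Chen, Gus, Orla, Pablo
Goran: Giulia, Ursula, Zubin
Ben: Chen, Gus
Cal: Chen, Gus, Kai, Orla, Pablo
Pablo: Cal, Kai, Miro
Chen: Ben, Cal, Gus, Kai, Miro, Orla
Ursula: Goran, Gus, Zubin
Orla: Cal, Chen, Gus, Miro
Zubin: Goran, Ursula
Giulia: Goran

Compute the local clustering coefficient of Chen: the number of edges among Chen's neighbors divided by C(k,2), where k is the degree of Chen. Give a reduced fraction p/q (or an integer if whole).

8/15

Chen's neighbors: Ben, Cal, Gus, Kai, Miro, and Orla (k = 6).
Possible neighbor pairs: C(6,2) = 15. Edges among them: Ben–Gus, Cal–Gus, Cal–Kai, Cal–Orla, Gus–Kai, Gus–Miro, Gus–Orla, Miro–Orla → e = 8.
Clustering(Chen) = 8/15.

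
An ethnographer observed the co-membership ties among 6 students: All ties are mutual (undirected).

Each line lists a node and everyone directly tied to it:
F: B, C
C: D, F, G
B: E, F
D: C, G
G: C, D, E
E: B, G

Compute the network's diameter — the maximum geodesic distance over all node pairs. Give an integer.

Eccentricity of each node (its greatest distance to any other): B:3, C:2, D:3, E:2, F:2, G:2.
The maximum eccentricity is 3, realized for instance by the pair B–D via B – E – G – D. So the diameter is 3.

3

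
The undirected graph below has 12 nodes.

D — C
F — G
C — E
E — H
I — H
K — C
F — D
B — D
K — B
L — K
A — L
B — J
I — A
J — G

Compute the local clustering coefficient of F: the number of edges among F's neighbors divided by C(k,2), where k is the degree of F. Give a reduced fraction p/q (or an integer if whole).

F's neighbors: D and G (k = 2).
Possible neighbor pairs: C(2,2) = 1. Edges among them: none → e = 0.
Clustering(F) = 0/1.

0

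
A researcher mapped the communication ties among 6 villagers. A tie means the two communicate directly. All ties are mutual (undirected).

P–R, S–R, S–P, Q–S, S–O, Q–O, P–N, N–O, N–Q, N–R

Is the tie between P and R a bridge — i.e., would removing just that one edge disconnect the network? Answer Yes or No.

No

Even without that edge, P still reaches R via P – N – R, so the network stays connected. Not a bridge.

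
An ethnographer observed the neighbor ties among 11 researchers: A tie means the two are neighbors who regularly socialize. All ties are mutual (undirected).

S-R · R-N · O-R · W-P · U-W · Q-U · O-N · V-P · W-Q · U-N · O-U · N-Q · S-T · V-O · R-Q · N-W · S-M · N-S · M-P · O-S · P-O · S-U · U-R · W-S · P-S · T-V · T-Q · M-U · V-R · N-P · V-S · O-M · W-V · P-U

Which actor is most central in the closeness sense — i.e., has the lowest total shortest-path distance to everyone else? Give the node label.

Farness (sum of distances to all others) for each node — M:16, N:13, O:13, P:13, Q:15, R:14, S:11, T:17, U:12, V:14, W:14.
The smallest farness is 11, for S, so S has the highest closeness.

S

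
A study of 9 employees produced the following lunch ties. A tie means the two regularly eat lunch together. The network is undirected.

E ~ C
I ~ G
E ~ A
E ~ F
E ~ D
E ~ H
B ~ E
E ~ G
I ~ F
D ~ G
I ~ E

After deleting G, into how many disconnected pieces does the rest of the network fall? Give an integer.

G's neighbors (D, E, and I) remain reachable from one another through other ties, so the rest of the network stays in one piece.

1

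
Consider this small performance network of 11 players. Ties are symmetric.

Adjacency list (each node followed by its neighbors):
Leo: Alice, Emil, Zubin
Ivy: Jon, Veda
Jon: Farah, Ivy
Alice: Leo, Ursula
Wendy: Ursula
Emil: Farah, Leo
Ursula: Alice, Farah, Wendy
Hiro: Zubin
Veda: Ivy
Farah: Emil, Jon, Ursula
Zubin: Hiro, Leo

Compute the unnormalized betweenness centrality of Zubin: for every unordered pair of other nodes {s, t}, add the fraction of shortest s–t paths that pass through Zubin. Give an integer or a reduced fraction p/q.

9

Pairs whose geodesics pass through Zubin — Emil–Hiro: 1; Veda–Hiro: 1; Hiro–Leo: 1; Hiro–Wendy: 1; Hiro–Ursula: 1; Hiro–Jon: 1; Hiro–Ivy: 1; Hiro–Farah: 1; Hiro–Alice: 1.
All other pairs contribute 0.
Summing the contributions gives betweenness(Zubin) = 9.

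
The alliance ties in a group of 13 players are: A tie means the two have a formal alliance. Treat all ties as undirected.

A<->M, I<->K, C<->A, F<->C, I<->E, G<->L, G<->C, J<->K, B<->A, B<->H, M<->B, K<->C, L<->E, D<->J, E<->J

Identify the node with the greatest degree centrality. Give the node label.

C

Degrees — A:3, B:3, C:4, D:1, E:3, F:1, G:2, H:1, I:2, J:3, K:3, L:2, M:2.
The maximum is 4, attained only by C.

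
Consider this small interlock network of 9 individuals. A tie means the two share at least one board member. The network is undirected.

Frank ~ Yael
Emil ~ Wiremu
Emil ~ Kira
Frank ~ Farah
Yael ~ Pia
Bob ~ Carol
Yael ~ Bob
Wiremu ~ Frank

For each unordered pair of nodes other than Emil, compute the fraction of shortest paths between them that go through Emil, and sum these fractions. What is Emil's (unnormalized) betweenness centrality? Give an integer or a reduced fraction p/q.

Pairs whose geodesics pass through Emil — Yael–Kira: 1; Wiremu–Kira: 1; Frank–Kira: 1; Pia–Kira: 1; Farah–Kira: 1; Carol–Kira: 1; Bob–Kira: 1.
All other pairs contribute 0.
Summing the contributions gives betweenness(Emil) = 7.

7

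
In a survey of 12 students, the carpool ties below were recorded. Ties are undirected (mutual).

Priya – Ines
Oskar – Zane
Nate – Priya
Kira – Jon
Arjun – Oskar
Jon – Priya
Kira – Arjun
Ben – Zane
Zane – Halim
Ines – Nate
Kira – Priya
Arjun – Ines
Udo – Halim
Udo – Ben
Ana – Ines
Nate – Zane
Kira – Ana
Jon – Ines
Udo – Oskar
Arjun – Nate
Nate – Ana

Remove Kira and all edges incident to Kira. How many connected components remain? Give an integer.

Kira's neighbors (Ana, Arjun, Jon, and Priya) remain reachable from one another through other ties, so the rest of the network stays in one piece.

1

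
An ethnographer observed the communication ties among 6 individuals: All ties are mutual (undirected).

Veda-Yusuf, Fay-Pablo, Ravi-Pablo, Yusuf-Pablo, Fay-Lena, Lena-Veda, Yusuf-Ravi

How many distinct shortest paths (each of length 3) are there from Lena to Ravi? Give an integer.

2

The shortest distance is 3. The length-3 paths are: Lena–Veda–Yusuf–Ravi; Lena–Fay–Pablo–Ravi.
That gives 2 distinct shortest paths.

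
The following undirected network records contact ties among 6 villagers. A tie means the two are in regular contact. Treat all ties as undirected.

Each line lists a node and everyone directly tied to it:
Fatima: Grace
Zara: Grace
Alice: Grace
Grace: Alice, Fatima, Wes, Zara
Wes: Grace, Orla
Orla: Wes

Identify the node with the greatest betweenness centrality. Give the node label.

Grace

Unnormalized betweenness of each node: Alice:0, Fatima:0, Grace:9, Orla:0, Wes:4, Zara:0.
Grace has the largest value, 9, making it the main broker — the node through which the most shortest paths run.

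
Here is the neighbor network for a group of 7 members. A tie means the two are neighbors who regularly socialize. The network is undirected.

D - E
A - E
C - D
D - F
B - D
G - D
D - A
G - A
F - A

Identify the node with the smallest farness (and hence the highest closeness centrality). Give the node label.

D

Farness (sum of distances to all others) for each node — A:8, B:11, C:11, D:6, E:10, F:10, G:10.
The smallest farness is 6, for D, so D has the highest closeness.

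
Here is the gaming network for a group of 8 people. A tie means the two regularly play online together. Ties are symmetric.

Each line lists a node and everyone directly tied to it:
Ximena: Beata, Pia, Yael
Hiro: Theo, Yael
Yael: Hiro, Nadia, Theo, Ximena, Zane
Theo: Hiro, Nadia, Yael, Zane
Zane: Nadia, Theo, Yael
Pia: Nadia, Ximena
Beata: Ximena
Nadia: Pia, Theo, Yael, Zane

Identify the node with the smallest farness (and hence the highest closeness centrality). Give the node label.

Yael

Farness (sum of distances to all others) for each node — Beata:17, Hiro:14, Nadia:11, Pia:13, Theo:11, Ximena:11, Yael:9, Zane:12.
The smallest farness is 9, for Yael, so Yael has the highest closeness.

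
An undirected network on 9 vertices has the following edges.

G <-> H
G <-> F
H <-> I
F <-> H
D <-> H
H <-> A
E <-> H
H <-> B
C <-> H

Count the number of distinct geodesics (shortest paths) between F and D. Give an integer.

1

The shortest distance is 2, and the only length-2 path is F–H–D. So there is exactly 1 shortest path.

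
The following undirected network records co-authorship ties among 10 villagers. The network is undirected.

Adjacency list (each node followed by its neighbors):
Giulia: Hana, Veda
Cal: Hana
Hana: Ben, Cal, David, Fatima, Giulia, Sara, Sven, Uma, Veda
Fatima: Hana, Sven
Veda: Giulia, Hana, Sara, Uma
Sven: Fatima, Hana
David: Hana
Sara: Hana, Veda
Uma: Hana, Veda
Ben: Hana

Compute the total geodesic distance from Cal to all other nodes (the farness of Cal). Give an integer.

Distances from Cal: Ben:2, David:2, Fatima:2, Giulia:2, Hana:1, Sara:2, Sven:2, Uma:2, Veda:2.
Sum = 2 + 2 + 2 + 2 + 1 + 2 + 2 + 2 + 2 = 17.

17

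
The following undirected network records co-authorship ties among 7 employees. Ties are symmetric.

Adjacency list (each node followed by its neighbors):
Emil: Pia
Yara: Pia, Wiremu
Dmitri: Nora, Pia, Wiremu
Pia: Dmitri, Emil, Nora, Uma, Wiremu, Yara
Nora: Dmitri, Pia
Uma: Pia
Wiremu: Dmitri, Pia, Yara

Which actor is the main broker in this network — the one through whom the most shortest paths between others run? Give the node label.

Unnormalized betweenness of each node: Dmitri:1/2, Emil:0, Nora:0, Pia:11, Uma:0, Wiremu:1/2, Yara:0.
Pia has the largest value, 11, making it the main broker — the node through which the most shortest paths run.

Pia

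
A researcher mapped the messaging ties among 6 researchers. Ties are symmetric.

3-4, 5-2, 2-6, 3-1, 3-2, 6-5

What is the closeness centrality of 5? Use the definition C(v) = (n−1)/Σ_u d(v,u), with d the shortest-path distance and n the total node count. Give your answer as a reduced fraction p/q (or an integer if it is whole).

Distances from 5: 1:3, 2:1, 3:2, 4:3, 6:1. Sum = 10.
n = 6, so closeness = 5/10 = 1/2.

1/2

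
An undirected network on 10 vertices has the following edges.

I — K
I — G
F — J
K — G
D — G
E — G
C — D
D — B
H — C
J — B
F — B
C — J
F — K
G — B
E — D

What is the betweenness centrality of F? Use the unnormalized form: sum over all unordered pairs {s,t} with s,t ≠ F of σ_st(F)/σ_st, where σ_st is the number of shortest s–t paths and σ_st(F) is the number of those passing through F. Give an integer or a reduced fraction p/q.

Pairs whose geodesics pass through F — H–K: 1/2; J–K: 1; J–I: 1/2; B–K: 1/2; K–C: 1/2.
All other pairs contribute 0.
Summing the contributions gives betweenness(F) = 3.

3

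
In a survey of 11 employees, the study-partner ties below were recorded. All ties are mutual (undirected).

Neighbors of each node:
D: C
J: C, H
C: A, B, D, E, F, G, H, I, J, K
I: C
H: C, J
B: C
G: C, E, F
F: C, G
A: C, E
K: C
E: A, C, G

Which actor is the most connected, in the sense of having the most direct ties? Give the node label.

C

Degrees — A:2, B:1, C:10, D:1, E:3, F:2, G:3, H:2, I:1, J:2, K:1.
The maximum is 10, attained only by C.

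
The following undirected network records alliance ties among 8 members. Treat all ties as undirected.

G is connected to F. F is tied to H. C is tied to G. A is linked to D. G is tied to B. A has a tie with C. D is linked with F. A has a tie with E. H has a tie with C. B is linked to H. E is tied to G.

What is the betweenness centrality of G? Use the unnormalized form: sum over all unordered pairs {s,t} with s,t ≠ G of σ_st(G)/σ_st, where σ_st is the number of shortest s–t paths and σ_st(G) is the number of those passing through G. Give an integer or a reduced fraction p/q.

Pairs whose geodesics pass through G — H–E: 3/4; A–B: 2/3; F–B: 1/2; F–E: 1; F–C: 1/2; B–E: 1; B–C: 1/2; B–D: 1/2; E–C: 1/2.
All other pairs contribute 0.
Summing the contributions gives betweenness(G) = 71/12.

71/12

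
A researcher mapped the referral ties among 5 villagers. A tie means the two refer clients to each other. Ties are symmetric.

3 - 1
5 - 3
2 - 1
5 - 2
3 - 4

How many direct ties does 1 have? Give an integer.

2

1 is directly tied to 2 and 3. That is 2 neighbors, so the degree of 1 is 2.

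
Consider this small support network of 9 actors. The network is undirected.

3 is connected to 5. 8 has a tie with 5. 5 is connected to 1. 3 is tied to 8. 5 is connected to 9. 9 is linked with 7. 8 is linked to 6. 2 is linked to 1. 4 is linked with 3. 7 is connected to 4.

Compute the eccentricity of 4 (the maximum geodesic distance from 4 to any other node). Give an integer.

Distances from 4: 1:3, 2:4, 3:1, 5:2, 6:3, 7:1, 8:2, 9:2.
The largest is 4 (to 2), so the eccentricity of 4 is 4.

4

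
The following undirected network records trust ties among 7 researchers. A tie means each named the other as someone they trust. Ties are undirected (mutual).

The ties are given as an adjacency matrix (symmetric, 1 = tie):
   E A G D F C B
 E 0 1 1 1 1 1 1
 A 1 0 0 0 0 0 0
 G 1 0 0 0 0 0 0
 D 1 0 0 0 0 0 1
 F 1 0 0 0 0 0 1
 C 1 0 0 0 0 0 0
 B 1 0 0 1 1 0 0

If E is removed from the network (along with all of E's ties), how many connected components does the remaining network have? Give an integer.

4

Without E, the remaining ties split the others into: {A}; {G}; {B, D, F}; {C}.
That's 4 separate components.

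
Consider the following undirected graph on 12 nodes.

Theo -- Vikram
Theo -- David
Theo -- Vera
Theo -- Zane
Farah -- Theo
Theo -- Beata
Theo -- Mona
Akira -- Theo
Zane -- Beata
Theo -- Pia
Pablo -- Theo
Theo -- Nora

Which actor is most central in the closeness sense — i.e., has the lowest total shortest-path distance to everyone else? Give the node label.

Farness (sum of distances to all others) for each node — Akira:21, Beata:20, David:21, Farah:21, Mona:21, Nora:21, Pablo:21, Pia:21, Theo:11, Vera:21, Vikram:21, Zane:20.
The smallest farness is 11, for Theo, so Theo has the highest closeness.

Theo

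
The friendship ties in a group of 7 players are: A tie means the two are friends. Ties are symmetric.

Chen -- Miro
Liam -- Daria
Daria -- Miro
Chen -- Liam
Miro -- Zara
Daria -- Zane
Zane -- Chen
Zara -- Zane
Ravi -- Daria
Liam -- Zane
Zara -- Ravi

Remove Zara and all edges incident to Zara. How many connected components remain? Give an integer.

Zara's neighbors (Miro, Ravi, and Zane) remain reachable from one another through other ties, so the rest of the network stays in one piece.

1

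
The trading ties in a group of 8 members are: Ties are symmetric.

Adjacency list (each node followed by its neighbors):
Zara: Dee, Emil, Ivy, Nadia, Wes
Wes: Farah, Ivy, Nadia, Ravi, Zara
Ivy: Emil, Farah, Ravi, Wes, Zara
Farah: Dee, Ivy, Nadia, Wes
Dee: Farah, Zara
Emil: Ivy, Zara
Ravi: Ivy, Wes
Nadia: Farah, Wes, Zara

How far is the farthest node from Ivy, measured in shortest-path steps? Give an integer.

Distances from Ivy: Dee:2, Emil:1, Farah:1, Nadia:2, Ravi:1, Wes:1, Zara:1.
The largest is 2 (to Nadia and Dee), so the eccentricity of Ivy is 2.

2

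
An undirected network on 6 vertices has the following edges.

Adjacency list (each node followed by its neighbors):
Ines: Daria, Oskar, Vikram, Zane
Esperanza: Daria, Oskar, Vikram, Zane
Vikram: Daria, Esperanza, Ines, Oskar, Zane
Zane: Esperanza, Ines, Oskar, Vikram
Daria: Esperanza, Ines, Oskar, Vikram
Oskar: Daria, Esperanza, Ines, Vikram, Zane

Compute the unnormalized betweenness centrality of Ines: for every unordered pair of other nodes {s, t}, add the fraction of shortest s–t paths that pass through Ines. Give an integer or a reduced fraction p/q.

Pairs whose geodesics pass through Ines — Zane–Daria: 1/4.
All other pairs contribute 0.
Summing the contributions gives betweenness(Ines) = 1/4.

1/4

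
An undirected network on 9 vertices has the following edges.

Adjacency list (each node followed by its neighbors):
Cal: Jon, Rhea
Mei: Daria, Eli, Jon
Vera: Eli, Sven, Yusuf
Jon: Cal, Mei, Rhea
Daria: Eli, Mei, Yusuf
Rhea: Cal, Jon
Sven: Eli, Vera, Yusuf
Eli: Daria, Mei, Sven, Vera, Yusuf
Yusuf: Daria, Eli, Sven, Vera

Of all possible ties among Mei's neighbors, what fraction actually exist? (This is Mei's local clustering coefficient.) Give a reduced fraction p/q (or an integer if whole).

Mei's neighbors: Daria, Eli, and Jon (k = 3).
Possible neighbor pairs: C(3,2) = 3. Edges among them: Daria–Eli → e = 1.
Clustering(Mei) = 1/3.

1/3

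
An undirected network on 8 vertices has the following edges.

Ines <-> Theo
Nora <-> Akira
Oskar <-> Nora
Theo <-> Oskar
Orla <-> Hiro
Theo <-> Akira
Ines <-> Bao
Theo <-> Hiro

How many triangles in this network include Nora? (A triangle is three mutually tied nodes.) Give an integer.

Nora's neighbors are Akira and Oskar, but none of them are tied to each other, so no triangle contains Nora.

0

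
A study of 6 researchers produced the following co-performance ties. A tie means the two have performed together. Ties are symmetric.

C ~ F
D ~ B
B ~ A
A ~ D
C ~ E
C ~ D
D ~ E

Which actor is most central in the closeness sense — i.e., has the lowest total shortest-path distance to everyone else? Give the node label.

Farness (sum of distances to all others) for each node — A:9, B:9, C:7, D:6, E:8, F:11.
The smallest farness is 6, for D, so D has the highest closeness.

D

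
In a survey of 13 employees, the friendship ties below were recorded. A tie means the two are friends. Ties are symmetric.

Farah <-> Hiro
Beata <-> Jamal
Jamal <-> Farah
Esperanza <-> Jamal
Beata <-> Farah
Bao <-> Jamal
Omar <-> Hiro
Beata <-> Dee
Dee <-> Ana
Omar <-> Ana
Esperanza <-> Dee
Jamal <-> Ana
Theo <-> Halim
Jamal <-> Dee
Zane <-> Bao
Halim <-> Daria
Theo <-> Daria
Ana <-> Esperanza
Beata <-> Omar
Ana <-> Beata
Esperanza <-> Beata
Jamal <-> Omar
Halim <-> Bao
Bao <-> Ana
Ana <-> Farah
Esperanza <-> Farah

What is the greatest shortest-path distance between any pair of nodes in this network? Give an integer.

Eccentricity of each node (its greatest distance to any other): Ana:3, Bao:3, Beata:4, Daria:5, Dee:4, Esperanza:4, Farah:4, Halim:4, Hiro:5, Jamal:3, Omar:4, Theo:5, Zane:4.
The maximum eccentricity is 5, realized for instance by the pair Hiro–Daria via Hiro – Omar – Jamal – Bao – Halim – Daria. So the diameter is 5.

5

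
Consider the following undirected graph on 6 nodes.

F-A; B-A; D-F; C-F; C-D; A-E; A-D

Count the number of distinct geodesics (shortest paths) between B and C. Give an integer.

The shortest distance is 3. The length-3 paths are: B–A–D–C; B–A–F–C.
That gives 2 distinct shortest paths.

2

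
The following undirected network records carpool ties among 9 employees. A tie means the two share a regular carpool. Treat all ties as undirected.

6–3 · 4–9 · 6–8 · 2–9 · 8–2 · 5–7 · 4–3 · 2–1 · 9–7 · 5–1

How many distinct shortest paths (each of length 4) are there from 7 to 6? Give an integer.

The shortest distance is 4. The length-4 paths are: 7–9–4–3–6; 7–9–2–8–6.
That gives 2 distinct shortest paths.

2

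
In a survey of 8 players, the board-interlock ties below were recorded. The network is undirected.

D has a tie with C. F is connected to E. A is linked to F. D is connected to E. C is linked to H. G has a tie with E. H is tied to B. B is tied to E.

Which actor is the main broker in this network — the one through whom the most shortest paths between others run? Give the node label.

E

Unnormalized betweenness of each node: A:0, B:4, C:1, D:4, E:15, F:6, G:0, H:1.
E has the largest value, 15, making it the main broker — the node through which the most shortest paths run.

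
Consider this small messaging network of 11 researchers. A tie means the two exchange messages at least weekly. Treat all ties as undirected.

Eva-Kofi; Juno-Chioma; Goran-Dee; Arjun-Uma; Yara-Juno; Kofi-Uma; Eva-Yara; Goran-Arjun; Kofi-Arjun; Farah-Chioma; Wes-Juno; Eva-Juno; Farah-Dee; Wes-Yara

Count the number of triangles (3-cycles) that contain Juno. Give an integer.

Juno's neighbors: Chioma, Eva, Wes, and Yara.
Neighbor pairs that are themselves tied: Juno–Eva–Yara; Juno–Wes–Yara. Each forms one triangle with Juno, for 2 in total.

2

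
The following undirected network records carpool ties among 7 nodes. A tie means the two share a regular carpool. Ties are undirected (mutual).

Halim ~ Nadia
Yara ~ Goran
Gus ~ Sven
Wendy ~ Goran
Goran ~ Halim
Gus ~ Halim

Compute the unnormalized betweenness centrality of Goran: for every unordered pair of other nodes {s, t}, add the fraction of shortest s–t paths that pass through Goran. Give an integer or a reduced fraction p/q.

Pairs whose geodesics pass through Goran — Wendy–Halim: 1; Wendy–Sven: 1; Wendy–Nadia: 1; Wendy–Yara: 1; Wendy–Gus: 1; Halim–Yara: 1; Sven–Yara: 1; Nadia–Yara: 1; Yara–Gus: 1.
All other pairs contribute 0.
Summing the contributions gives betweenness(Goran) = 9.

9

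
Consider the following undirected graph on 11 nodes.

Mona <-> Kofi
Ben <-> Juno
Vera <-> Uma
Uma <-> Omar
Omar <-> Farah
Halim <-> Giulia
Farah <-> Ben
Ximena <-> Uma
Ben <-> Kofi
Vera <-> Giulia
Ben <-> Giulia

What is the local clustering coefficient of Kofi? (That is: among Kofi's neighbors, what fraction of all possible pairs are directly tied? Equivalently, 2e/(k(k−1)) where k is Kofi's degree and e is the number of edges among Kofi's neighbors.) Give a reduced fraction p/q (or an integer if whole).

Kofi's neighbors: Ben and Mona (k = 2).
Possible neighbor pairs: C(2,2) = 1. Edges among them: none → e = 0.
Clustering(Kofi) = 0/1.

0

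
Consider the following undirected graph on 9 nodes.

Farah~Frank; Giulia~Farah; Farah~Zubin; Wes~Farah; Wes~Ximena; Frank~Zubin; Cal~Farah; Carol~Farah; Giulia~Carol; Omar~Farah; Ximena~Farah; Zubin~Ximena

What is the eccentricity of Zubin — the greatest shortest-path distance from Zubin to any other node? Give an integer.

Distances from Zubin: Cal:2, Carol:2, Farah:1, Frank:1, Giulia:2, Omar:2, Wes:2, Ximena:1.
The largest is 2 (to Giulia, Wes, Carol, Omar, and Cal), so the eccentricity of Zubin is 2.

2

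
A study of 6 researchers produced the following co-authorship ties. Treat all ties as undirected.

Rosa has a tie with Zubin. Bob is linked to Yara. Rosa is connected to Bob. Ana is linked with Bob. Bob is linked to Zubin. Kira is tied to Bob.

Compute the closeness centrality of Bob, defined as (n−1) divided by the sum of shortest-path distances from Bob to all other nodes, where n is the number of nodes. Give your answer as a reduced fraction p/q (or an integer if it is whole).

1

Distances from Bob: Ana:1, Kira:1, Rosa:1, Yara:1, Zubin:1. Sum = 5.
n = 6, so closeness = 5/5 = 1.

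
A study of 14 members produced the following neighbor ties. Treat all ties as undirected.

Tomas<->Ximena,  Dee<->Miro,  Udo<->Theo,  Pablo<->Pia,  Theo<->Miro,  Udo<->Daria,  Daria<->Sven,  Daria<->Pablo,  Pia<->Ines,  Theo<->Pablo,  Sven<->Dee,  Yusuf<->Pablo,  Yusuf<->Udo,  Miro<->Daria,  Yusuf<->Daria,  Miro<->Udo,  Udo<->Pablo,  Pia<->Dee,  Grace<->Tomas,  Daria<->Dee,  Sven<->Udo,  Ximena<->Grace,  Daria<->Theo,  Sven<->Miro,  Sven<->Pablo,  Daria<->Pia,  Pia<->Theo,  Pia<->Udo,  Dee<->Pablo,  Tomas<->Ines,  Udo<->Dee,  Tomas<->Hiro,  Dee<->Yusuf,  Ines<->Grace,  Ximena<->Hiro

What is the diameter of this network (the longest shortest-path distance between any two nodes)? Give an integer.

5

Eccentricity of each node (its greatest distance to any other): Daria:4, Dee:4, Grace:4, Hiro:5, Ines:3, Miro:5, Pablo:4, Pia:3, Sven:5, Theo:4, Tomas:4, Udo:4, Ximena:5, Yusuf:5.
The maximum eccentricity is 5, realized for instance by the pair Ximena–Sven via Ximena – Tomas – Ines – Pia – Daria – Sven. So the diameter is 5.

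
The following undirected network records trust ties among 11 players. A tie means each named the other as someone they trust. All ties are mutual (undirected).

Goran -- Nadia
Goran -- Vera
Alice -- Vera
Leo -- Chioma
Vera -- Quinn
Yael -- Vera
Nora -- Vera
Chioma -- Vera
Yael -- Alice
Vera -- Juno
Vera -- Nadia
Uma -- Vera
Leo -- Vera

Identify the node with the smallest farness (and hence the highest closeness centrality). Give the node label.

Vera

Farness (sum of distances to all others) for each node — Alice:18, Chioma:18, Goran:18, Juno:19, Leo:18, Nadia:18, Nora:19, Quinn:19, Uma:19, Vera:10, Yael:18.
The smallest farness is 10, for Vera, so Vera has the highest closeness.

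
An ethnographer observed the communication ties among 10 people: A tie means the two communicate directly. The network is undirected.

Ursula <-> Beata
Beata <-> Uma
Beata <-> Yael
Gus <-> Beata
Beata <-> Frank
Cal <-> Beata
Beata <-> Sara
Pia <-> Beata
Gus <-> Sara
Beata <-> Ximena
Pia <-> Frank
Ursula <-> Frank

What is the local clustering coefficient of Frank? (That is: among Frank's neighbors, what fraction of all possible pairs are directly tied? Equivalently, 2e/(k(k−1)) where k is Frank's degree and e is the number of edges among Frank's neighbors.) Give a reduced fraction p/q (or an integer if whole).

2/3

Frank's neighbors: Beata, Pia, and Ursula (k = 3).
Possible neighbor pairs: C(3,2) = 3. Edges among them: Beata–Pia, Beata–Ursula → e = 2.
Clustering(Frank) = 2/3.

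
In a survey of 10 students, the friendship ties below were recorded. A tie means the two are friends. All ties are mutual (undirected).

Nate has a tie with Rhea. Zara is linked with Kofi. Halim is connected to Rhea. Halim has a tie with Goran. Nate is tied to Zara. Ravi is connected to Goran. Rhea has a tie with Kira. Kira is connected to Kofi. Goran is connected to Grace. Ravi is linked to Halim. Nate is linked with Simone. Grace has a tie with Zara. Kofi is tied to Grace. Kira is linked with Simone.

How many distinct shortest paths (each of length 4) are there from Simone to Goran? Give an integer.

4

The shortest distance is 4. The length-4 paths are: Simone–Nate–Zara–Grace–Goran; Simone–Kira–Kofi–Grace–Goran; Simone–Kira–Rhea–Halim–Goran; Simone–Nate–Rhea–Halim–Goran.
That gives 4 distinct shortest paths.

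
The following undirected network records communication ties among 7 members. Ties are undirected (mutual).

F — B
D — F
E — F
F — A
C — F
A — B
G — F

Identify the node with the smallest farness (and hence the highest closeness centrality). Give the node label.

Farness (sum of distances to all others) for each node — A:10, B:10, C:11, D:11, E:11, F:6, G:11.
The smallest farness is 6, for F, so F has the highest closeness.

F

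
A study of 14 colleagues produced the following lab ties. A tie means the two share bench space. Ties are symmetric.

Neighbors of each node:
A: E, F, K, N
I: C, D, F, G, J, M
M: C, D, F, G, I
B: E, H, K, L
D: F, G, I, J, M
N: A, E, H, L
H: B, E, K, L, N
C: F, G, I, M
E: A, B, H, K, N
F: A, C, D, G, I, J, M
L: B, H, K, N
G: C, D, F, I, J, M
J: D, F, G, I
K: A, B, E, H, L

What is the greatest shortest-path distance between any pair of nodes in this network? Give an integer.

Eccentricity of each node (its greatest distance to any other): A:2, B:4, C:4, D:4, E:3, F:3, G:4, H:4, I:4, J:4, K:3, L:4, M:4, N:3.
The maximum eccentricity is 4, realized for instance by the pair M–H via M – F – A – K – H. So the diameter is 4.

4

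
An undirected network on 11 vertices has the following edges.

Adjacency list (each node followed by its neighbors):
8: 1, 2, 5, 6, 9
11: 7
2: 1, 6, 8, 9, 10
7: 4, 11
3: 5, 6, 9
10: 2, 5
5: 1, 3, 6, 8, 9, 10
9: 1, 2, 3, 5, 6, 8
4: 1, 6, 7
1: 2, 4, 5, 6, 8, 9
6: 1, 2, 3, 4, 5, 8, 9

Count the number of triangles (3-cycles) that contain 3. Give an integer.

3

3's neighbors: 5, 6, and 9.
Neighbor pairs that are themselves tied: 3–5–6; 3–5–9; 3–6–9. Each forms one triangle with 3, for 3 in total.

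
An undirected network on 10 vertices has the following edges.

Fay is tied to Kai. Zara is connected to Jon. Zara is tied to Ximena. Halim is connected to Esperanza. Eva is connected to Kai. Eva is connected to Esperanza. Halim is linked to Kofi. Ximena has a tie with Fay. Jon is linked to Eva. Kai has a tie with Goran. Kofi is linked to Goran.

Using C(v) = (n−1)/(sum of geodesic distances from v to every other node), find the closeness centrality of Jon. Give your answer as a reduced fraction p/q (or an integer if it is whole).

Distances from Jon: Esperanza:2, Eva:1, Fay:3, Goran:3, Halim:3, Kai:2, Kofi:4, Ximena:2, Zara:1. Sum = 21.
n = 10, so closeness = 9/21 = 3/7.

3/7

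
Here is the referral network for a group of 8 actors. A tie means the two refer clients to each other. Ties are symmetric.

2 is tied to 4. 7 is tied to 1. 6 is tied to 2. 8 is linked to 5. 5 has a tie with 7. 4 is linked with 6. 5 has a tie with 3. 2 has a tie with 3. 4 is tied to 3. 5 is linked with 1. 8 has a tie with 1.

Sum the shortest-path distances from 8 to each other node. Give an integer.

Distances from 8: 1:1, 2:3, 3:2, 4:3, 5:1, 6:4, 7:2.
Sum = 1 + 3 + 2 + 3 + 1 + 4 + 2 = 16.

16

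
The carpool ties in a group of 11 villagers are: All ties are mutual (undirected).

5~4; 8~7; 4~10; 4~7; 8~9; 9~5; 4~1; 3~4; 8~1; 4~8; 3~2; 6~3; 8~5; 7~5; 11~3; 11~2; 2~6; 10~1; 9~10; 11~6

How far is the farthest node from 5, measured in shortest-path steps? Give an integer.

3

Distances from 5: 1:2, 2:3, 3:2, 4:1, 6:3, 7:1, 8:1, 9:1, 10:2, 11:3.
The largest is 3 (to 11, 2, and 6), so the eccentricity of 5 is 3.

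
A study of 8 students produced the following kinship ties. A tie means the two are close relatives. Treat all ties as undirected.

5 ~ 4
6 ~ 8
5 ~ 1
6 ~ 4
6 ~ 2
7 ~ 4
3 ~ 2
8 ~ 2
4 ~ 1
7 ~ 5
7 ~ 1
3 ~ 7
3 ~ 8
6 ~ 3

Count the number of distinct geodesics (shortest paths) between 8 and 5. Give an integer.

2

The shortest distance is 3. The length-3 paths are: 8–3–7–5; 8–6–4–5.
That gives 2 distinct shortest paths.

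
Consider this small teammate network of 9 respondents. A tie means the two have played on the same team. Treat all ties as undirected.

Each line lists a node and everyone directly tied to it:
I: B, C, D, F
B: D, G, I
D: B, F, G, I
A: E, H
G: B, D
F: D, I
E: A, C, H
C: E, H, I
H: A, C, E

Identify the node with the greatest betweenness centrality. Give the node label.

Unnormalized betweenness of each node: A:0, B:5/2, C:15, D:4, E:3, F:0, G:0, H:3, I:33/2.
I has the largest value, 33/2, making it the main broker — the node through which the most shortest paths run.

I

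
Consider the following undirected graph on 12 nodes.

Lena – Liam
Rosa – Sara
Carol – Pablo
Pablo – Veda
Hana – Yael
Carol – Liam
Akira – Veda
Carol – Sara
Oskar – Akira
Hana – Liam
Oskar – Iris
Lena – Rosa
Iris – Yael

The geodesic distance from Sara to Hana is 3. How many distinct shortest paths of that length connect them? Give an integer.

1

The shortest distance is 3, and the only length-3 path is Sara–Carol–Liam–Hana. So there is exactly 1 shortest path.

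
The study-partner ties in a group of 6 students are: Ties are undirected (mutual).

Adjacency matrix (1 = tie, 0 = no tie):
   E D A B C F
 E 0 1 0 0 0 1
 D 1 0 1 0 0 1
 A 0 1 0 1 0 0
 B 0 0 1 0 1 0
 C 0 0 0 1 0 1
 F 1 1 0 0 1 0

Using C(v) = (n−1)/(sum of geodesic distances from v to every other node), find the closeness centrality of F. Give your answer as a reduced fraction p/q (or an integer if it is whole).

5/7

Distances from F: A:2, B:2, C:1, D:1, E:1. Sum = 7.
n = 6, so closeness = 5/7.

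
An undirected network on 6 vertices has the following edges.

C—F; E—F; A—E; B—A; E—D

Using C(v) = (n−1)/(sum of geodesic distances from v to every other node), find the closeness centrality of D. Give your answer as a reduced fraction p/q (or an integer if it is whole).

5/11

Distances from D: A:2, B:3, C:3, E:1, F:2. Sum = 11.
n = 6, so closeness = 5/11.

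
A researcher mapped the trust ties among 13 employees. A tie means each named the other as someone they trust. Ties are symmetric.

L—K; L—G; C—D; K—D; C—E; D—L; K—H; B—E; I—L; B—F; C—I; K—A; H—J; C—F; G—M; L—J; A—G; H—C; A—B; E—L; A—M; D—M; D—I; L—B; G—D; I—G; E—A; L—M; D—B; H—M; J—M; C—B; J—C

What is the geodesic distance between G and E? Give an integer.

2

One shortest route is G – A – E, which uses 2 edges, and G and E are not directly tied, so nothing shorter exists. So d(G,E) = 2.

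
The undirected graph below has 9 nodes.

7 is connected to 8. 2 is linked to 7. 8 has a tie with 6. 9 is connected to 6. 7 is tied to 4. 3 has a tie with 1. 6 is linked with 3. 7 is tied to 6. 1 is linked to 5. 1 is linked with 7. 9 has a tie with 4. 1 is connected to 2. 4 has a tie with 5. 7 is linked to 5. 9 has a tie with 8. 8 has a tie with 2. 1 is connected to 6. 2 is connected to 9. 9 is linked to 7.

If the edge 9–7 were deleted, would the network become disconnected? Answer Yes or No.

Even without that edge, 9 still reaches 7 via 9 – 6 – 7, so the network stays connected. Not a bridge.

No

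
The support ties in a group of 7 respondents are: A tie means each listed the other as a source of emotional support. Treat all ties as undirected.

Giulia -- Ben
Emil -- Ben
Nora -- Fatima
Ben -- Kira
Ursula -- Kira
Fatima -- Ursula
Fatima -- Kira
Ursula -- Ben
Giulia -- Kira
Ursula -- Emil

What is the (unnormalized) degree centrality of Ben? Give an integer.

Ben is directly tied to Emil, Giulia, Kira, and Ursula. That is 4 neighbors, so the degree of Ben is 4.

4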